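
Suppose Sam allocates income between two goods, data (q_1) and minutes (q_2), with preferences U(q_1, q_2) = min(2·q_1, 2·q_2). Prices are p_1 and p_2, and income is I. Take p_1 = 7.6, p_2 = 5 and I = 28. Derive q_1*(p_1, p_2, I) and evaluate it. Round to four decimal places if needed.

Here 2·7.6 + 2·5 = 25.2, giving q_1* = 2.2222.

q_1* = 2.2222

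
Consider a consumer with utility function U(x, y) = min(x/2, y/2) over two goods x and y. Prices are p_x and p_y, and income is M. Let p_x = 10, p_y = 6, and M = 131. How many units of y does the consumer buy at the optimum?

With perfect complements, no substitution: consume in ratio x:y = 2:2.
Budget: p_x·x + p_y·x = M, so (2·p_x + 2·p_y)·x = 2·M.
Demand: x*(p_x,p_y,M) = 2·M/(2·p_x + 2·p_y), y* = 2·M/(2·p_x + 2·p_y).
Here 2·10 + 2·6 = 32, giving y* = 8.1875.

y* = 8.1875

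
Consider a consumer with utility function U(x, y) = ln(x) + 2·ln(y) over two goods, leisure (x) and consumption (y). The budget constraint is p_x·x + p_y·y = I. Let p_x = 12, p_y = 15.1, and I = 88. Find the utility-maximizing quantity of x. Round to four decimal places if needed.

x* = 2.4444

The MRS is (1/2)·y/x. Set MRS = p_x/p_y.
Rearranging, p_y·y = 2·p_x·x. Substituting into the budget gives p_x·x·(1 + 2) = I.
Demand: x*(p_x,p_y,I) = 1/3·I/p_x and y* = 2/3·I/p_y.
At p_x=12, p_y=15.1, I=88: x* = 1/3·88/12 = 2.4444.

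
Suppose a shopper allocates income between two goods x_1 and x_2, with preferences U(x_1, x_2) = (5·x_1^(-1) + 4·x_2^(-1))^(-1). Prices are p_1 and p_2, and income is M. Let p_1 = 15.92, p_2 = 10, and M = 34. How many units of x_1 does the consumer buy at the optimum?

MU_x_1 ∝ 5·x_1^(-2), MU_x_2 ∝ 4·x_2^(-2), so MRS = (5/4)·(x_2/x_1)^(2) = p_1/p_2.
Solve for the ratio: x_2/x_1 = [(4/5)·p_1/p_2]^(0.5).
Substitute x_2 = (x_2/x_1)·x_1 into the budget: x_1* = M/(p_1 + p_2·(x_2/x_1)).
Numerically x_2/x_1 = 1.128539, so x_1* = 34/(15.92 + 10·1.128539) = 1.2498.

x_1* = 1.2498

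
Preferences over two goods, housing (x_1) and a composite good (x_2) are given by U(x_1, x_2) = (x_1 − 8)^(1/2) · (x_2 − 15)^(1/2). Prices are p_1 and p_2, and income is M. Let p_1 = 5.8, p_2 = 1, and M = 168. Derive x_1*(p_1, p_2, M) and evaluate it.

x_1* = 17.1897

MRS = (x_2−15)/(x_1−8). Tangency with p_1/p_2 gives x_2−15 = (p_1/p_2)·(x_1−8).
Substituting into the budget: x_1* = 8 + 0.5·(M − 8·p_1 − 15·p_2)/p_1, and x_2* = 15 + 0.5·(…)/p_2.
Discretionary income = 168 − 8·5.8 − 15·1 = 106.6; x_1* = 8 + 0.5·106.6/5.8 = 17.1897.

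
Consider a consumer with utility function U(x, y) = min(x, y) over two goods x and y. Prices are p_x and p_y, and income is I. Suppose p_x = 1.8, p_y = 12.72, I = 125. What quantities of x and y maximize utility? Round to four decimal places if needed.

Leontief preferences: the optimum is at the kink where x/1 = y/1, i.e. y = x.
Budget: p_x·x + p_y·x = I, so (p_x + p_y)·x = I.
Demand: x*(p_x,p_y,I) = I/(p_x + p_y), y* = I/(p_x + p_y).
Here 1.8 + 12.72 = 14.52, giving x* = 8.6088 and y* = 8.6088.

x* = 8.6088, y* = 8.6088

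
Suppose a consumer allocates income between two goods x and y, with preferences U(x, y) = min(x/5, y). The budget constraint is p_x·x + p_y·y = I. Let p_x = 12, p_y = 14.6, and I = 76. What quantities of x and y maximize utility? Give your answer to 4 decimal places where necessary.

x* = 5.0938, y* = 1.0188

Here 5·12 + 14.6 = 74.6, giving x* = 5.0938 and y* = 1.0188.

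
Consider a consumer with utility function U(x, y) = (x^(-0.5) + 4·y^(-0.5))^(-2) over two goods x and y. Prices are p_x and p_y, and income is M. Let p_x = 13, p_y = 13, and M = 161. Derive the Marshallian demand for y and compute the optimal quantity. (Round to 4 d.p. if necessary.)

y* = 8.8661

Substitute y = (y/x)·x into the budget: x* = M/(p_x + p_y·(y/x)).
Numerically y/x = 2.519842, so x* = 161/(13 + 13·2.519842) = 3.5185 and y* = 2.519842·3.5185 = 8.8661.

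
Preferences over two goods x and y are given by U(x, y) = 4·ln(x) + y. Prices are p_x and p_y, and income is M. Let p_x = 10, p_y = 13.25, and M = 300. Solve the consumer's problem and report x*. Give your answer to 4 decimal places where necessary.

x* = 5.3

MU_x = 4/x, MU_y = 1. Tangency: 4/x = p_x/p_y.
So x*(p_x,p_y) = 4·p_y/p_x, independent of income; and y* = (M − 4·p_y)/p_y.
At the given prices: x* = 4·13.25/10 = 5.3.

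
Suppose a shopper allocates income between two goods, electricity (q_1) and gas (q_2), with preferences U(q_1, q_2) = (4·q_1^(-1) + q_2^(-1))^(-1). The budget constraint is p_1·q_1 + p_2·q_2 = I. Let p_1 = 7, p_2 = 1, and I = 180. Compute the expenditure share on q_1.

share on q_1 = 0.8411

From the CES first-order condition, 4·(q_2/q_1)^(2) = p_1/p_2.
Hence q_2/q_1 = ((1/4)·p_1/p_2)^(1/(2)), i.e. raised to the 0.5 power.
Substitute q_2 = (q_2/q_1)·q_1 into the budget: q_1* = I/(p_1 + p_2·(q_2/q_1)).
Numerically q_2/q_1 = 1.322876, so q_1* = 180/(7 + 1·1.322876) = 21.6271 and q_2* = 1.322876·21.6271 = 28.61.
Expenditure on q_1: 7·21.6271 = 151.39; share = 0.8411.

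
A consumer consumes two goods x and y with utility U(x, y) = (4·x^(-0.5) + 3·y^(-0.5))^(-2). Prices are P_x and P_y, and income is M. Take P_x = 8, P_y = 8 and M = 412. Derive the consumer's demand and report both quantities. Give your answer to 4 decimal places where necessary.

Numerically y/x = 0.825482, so x* = 412/(8 + 8·0.825482) = 28.2117 and y* = 0.825482·28.2117 = 23.2883.

x* = 28.2117, y* = 23.2883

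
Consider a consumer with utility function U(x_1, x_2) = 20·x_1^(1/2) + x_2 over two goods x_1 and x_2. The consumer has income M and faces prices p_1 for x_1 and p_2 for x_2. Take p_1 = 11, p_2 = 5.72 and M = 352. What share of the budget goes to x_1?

Utility is quasi-linear in x_2; the FOC for x_1 is 10/√x_1 = p_1/p_2.
Thus x_1* = (10·p_2/p_1)² — independent of M — with the rest of income spent on x_2.
Plugging in: x_1* = (10·5.72/11)² = 27.04, x_2* = 9.5385.
Expenditure on x_1: 11·27.04 = 297.44; share = 0.845.

share on x_1 = 0.845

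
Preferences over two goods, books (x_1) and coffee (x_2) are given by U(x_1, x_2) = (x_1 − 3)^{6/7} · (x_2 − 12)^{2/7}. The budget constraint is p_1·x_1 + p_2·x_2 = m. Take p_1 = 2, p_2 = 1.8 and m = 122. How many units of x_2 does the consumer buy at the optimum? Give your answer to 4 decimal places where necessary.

MRS = 3·(x_2−12)/(x_1−3). Tangency with p_1/p_2 gives x_2−12 = (1/3)·(p_1/p_2)·(x_1−3).
After buying the subsistence bundle (3, 12), a share 0.75 of the remaining income goes to x_1: x_1* = 3 + 0.75·(m − 3p_1 − 12p_2)/p_1.
Discretionary income = 122 − 3·2 − 12·1.8 = 94.4; x_2* = 12 + 0.25·94.4/1.8 = 25.1111.

x_2* = 25.1111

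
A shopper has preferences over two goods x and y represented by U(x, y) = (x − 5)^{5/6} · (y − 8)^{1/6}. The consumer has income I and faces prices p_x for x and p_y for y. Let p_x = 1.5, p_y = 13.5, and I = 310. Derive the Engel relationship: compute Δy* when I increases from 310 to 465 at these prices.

Let x' = x−5, y' = y−8. MRS = 5·y'/x' = p_x/p_y.
Substituting into the budget: x* = 5 + 5/6·(I − 5·p_x − 8·p_y)/p_x, and y* = 8 + 1/6·(…)/p_y.
Discretionary income = 310 − 5·1.5 − 8·13.5 = 194.5; y* = 8 + 1/6·194.5/13.5 = 10.4012.
At I' = 465: y* = 12.3148. Change: 12.3148 − 10.4012 = 1.9136.

Δy* = 1.9136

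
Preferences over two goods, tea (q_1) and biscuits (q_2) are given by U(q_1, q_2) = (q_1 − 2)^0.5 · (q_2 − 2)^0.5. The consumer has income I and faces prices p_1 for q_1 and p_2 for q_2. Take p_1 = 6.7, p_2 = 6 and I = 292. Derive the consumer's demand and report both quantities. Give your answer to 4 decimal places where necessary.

This is Cobb-Douglas in (q_1−2, q_2−2): tangency gives 0.5·p_2·(q_2−2) = 0.5·p_1·(q_1−2).
Substituting into the budget: q_1* = 2 + 0.5·(I − 2·p_1 − 2·p_2)/p_1, and q_2* = 2 + 0.5·(…)/p_2.
Discretionary income = 292 − 2·6.7 − 2·6 = 266.6; q_1* = 2 + 0.5·266.6/6.7 = 21.8955; q_2* = 2 + 0.5·266.6/6 = 24.2167.

q_1* = 21.8955, q_2* = 24.2167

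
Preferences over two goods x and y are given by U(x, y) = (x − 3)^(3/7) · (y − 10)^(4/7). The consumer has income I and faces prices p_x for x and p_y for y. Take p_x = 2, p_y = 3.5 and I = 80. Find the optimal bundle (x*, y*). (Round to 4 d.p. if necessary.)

x* = 11.3571, y* = 16.3673

After buying the subsistence bundle (3, 10), a share 3/7 of the remaining income goes to x: x* = 3 + 3/7·(I − 3p_x − 10p_y)/p_x.
Discretionary income = 80 − 3·2 − 10·3.5 = 39; x* = 3 + 3/7·39/2 = 11.3571; y* = 10 + 4/7·39/3.5 = 16.3673.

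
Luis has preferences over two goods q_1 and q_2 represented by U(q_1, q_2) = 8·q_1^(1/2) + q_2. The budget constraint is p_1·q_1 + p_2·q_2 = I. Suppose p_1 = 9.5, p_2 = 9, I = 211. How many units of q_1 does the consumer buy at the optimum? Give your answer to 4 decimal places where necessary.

Set MRS = p_1/p_2: 4·q_1^(−1/2) = p_1/p_2.
Solve: √q_1 = 4·p_2/p_1, so q_1*(p_1,p_2) = (4·p_2/p_1)², and q_2* = (I − p_1·q_1*)/p_2.
Plugging in: q_1* = (4·9/9.5)² = 14.3601.

q_1* = 14.3601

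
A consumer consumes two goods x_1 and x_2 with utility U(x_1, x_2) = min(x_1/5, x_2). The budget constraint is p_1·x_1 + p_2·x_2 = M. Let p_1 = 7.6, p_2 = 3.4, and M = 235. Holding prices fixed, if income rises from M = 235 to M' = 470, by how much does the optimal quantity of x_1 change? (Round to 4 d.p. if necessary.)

With perfect complements, no substitution: consume in ratio x_1:x_2 = 5:1.
Budget: p_1·x_1 + p_2·(1/5)·x_1 = M, so (5·p_1 + p_2)·x_1 = 5·M.
Demand: x_1*(p_1,p_2,M) = 5·M/(5·p_1 + p_2), x_2* = M/(5·p_1 + p_2).
Here 5·7.6 + 3.4 = 41.4, giving x_1* = 28.3816.
At M' = 470: x_1* = 56.7633. Change: 56.7633 − 28.3816 = 28.3816.

Δx_1* = 28.3816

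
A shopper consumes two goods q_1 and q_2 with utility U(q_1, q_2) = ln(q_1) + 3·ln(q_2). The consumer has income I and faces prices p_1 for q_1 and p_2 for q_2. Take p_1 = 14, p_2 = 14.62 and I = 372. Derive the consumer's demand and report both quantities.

q_1* = 6.6429, q_2* = 19.0834

Tangency: MRS = (1/3)·q_2/q_1 = p_1/p_2.
So p_2·q_2 = 3·p_1·q_1; combined with the budget, a share 0.25 of income goes to q_1.
Demand: q_1*(p_1,p_2,I) = 0.25·I/p_1 and q_2* = 0.75·I/p_2.
At p_1=14, p_2=14.62, I=372: q_1* = 0.25·372/14 = 6.6429, q_2* = 19.0834.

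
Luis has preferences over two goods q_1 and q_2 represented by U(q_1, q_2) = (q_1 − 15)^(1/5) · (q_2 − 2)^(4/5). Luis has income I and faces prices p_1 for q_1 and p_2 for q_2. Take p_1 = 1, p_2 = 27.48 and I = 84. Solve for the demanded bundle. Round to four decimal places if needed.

MRS = (1/4)·(q_2−2)/(q_1−15). Tangency with p_1/p_2 gives q_2−2 = 4·(p_1/p_2)·(q_1−15).
After buying the subsistence bundle (15, 2), a share 0.2 of the remaining income goes to q_1: q_1* = 15 + 0.2·(I − 15p_1 − 2p_2)/p_1.
Discretionary income = 84 − 15·1 − 2·27.48 = 14.04; q_1* = 15 + 0.2·14.04/1 = 17.808; q_2* = 2 + 0.8·14.04/27.48 = 2.4087.

q_1* = 17.808, q_2* = 2.4087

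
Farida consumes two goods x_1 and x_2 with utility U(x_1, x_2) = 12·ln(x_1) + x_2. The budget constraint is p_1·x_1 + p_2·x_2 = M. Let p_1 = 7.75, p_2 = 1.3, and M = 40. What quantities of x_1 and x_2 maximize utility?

Set MRS = p_1/p_2: (12/x_1)/1 = p_1/p_2.
So x_1*(p_1,p_2) = 12·p_2/p_1, independent of income; and x_2* = (M − 12·p_2)/p_2.
At the given prices: x_1* = 12·1.3/7.75 = 2.0129, and x_2* = 18.7692.

x_1* = 2.0129, x_2* = 18.7692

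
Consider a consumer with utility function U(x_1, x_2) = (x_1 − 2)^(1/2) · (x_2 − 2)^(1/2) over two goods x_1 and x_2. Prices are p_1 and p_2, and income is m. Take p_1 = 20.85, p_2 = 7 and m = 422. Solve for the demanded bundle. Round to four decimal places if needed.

x_1* = 10.7842, x_2* = 28.1643

This is Cobb-Douglas in (x_1−2, x_2−2): tangency gives 0.5·p_2·(x_2−2) = 0.5·p_1·(x_1−2).
Substituting into the budget: x_1* = 2 + 0.5·(m − 2·p_1 − 2·p_2)/p_1, and x_2* = 2 + 0.5·(…)/p_2.
Discretionary income = 422 − 2·20.85 − 2·7 = 366.3; x_1* = 2 + 0.5·366.3/20.85 = 10.7842; x_2* = 2 + 0.5·366.3/7 = 28.1643.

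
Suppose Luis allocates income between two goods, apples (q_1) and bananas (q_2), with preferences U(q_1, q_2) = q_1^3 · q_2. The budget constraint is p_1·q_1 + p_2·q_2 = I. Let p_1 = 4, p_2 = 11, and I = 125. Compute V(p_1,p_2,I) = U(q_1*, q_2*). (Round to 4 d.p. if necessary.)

MU_q_1/MU_q_2 = (3·q_2)/(q_1); tangency sets this equal to p_1/p_2.
So 3·p_2·q_2 = p_1·q_1; combined with the budget, a share 0.75 of income goes to q_1.
Demand: q_1*(p_1,p_2,I) = 0.75·I/p_1 and q_2* = 0.25·I/p_2.
At p_1=4, p_2=11, I=125: q_1* = 0.75·125/4 = 23.4375, q_2* = 2.8409.
Utility at the optimum: U(23.4375, 2.8409) = 36575.5775.

V = 36575.5775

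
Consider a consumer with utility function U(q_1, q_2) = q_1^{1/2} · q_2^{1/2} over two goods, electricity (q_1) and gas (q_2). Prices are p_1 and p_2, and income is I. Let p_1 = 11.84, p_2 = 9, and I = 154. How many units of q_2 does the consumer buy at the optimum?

Tangency: MRS = q_2/q_1 = p_1/p_2.
Rearranging, p_2·q_2 = p_1·q_1. Substituting into the budget gives p_1·q_1·(1 + 1) = I.
Demand: q_1*(p_1,p_2,I) = 0.5·I/p_1 and q_2* = 0.5·I/p_2.
At p_1=11.84, p_2=9, I=154: q_2* = 0.5·154/9 = 8.5556.

q_2* = 8.5556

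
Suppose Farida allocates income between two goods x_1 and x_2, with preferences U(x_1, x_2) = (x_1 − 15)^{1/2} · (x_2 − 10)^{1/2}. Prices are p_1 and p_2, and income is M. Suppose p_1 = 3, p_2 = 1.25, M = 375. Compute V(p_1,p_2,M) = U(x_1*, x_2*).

After buying the subsistence bundle (15, 10), a share 0.5 of the remaining income goes to x_1: x_1* = 15 + 0.5·(M − 15p_1 − 10p_2)/p_1.
Discretionary income = 375 − 15·3 − 10·1.25 = 317.5; x_1* = 15 + 0.5·317.5/3 = 67.9167; x_2* = 10 + 0.5·317.5/1.25 = 137.
Utility at the optimum: U(67.9167, 137) = 81.9781.

V = 81.9781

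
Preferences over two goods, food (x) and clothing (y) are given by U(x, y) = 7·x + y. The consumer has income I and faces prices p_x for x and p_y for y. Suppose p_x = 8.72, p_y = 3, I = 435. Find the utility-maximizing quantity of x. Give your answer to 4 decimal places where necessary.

x* = 49.8853

Linear utility — the consumer picks whichever good has higher MU/price: 7/8.72 = 0.8028 vs 1/3 = 0.3333.
x gives more utility per dollar, so spend all income on x: x* = I/p_x, y* = 0.
Numerically: x* = 49.8853, y* = 0.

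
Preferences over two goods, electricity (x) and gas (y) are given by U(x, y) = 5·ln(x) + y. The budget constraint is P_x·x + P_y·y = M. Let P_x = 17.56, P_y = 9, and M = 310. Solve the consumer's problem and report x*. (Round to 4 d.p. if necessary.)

MU_x = 5/x, MU_y = 1. Tangency: 5/x = P_x/P_y.
So x*(P_x,P_y) = 5·P_y/P_x, independent of income; and y* = (M − 5·P_y)/P_y.
At the given prices: x* = 5·9/17.56 = 2.5626.

x* = 2.5626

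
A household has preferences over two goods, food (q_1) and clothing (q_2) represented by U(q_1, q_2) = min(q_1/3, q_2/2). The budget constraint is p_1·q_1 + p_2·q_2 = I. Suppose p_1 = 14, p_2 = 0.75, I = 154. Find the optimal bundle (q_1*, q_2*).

With perfect complements, no substitution: consume in ratio q_1:q_2 = 3:2.
Budget: p_1·q_1 + p_2·(2/3)·q_1 = I, so (3·p_1 + 2·p_2)·q_1 = 3·I.
Demand: q_1*(p_1,p_2,I) = 3·I/(3·p_1 + 2·p_2), q_2* = 2·I/(3·p_1 + 2·p_2).
Here 3·14 + 2·0.75 = 43.5, giving q_1* = 10.6207 and q_2* = 7.0805.

q_1* = 10.6207, q_2* = 7.0805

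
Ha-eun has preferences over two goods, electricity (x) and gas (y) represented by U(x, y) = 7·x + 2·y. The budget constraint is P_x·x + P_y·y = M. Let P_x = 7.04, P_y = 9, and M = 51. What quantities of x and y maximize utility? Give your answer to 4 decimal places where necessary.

Perfect substitutes: compare marginal utility per dollar. 7/P_x vs 2/P_y → 0.9943 vs 0.2222.
x gives more utility per dollar, so spend all income on x: x* = M/P_x, y* = 0.
Numerically: x* = 7.2443, y* = 0.

x* = 7.2443, y* = 0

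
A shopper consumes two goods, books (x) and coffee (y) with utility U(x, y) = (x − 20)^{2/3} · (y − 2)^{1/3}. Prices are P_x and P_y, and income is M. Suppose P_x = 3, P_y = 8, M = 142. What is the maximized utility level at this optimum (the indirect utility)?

This is Cobb-Douglas in (x−20, y−2): tangency gives 2/3·P_y·(y−2) = 1/3·P_x·(x−20).
Substituting into the budget: x* = 20 + 2/3·(M − 20·P_x − 2·P_y)/P_x, and y* = 2 + 1/3·(…)/P_y.
Discretionary income = 142 − 20·3 − 2·8 = 66; x* = 20 + 2/3·66/3 = 34.6667; y* = 2 + 1/3·66/8 = 4.75.
Utility at the optimum: U(34.6667, 4.75) = 8.3946.

V = 8.3946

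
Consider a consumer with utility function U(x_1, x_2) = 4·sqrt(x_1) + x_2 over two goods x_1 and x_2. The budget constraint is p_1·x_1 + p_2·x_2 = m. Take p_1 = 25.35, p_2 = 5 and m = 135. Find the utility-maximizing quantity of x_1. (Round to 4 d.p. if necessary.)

Thus x_1* = (2·p_2/p_1)² — independent of m — with the rest of income spent on x_2.
Plugging in: x_1* = (2·5/25.35)² = 0.1556.

x_1* = 0.1556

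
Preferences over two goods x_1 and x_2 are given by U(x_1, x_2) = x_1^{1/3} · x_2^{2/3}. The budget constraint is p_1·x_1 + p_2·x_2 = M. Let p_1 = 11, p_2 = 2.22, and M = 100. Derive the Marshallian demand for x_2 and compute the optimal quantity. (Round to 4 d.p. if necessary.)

x_2* = 30.03

The MRS is (1/2)·x_2/x_1. Set MRS = p_1/p_2.
Rearranging, p_2·x_2 = 2·p_1·x_1. Substituting into the budget gives p_1·x_1·(1 + 2) = M.
Demand: x_1*(p_1,p_2,M) = 1/3·M/p_1 and x_2* = 2/3·M/p_2.
At p_1=11, p_2=2.22, M=100: x_2* = 2/3·100/2.22 = 30.03.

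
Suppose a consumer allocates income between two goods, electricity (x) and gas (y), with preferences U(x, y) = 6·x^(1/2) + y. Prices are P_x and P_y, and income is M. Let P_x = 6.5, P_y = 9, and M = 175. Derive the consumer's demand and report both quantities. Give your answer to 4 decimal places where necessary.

x* = 17.2544, y* = 6.9829

MU_x = 3/√x, MU_y = 1. Tangency: 3/√x = P_x/P_y.
Thus x* = (3·P_y/P_x)² — independent of M — with the rest of income spent on y.
Plugging in: x* = (3·9/6.5)² = 17.2544, y* = 6.9829.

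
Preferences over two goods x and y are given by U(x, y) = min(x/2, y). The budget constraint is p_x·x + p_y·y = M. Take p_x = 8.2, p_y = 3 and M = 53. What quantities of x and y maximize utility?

x* = 5.4639, y* = 2.732

Leontief preferences: the optimum is at the kink where x/2 = y/1, i.e. y = (1/2)·x.
Budget: p_x·x + p_y·(1/2)·x = M, so (2·p_x + p_y)·x = 2·M.
Demand: x*(p_x,p_y,M) = 2·M/(2·p_x + p_y), y* = M/(2·p_x + p_y).
Here 2·8.2 + 3 = 19.4, giving x* = 5.4639 and y* = 2.732.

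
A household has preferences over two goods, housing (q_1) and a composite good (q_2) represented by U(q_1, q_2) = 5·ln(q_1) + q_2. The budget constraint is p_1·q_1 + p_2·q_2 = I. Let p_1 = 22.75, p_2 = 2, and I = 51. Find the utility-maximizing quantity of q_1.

MU_q_1 = 5/q_1, MU_q_2 = 1. Tangency: 5/q_1 = p_1/p_2.
So q_1*(p_1,p_2) = 5·p_2/p_1, independent of income; and q_2* = (I − 5·p_2)/p_2.
At the given prices: q_1* = 5·2/22.75 = 0.4396.

q_1* = 0.4396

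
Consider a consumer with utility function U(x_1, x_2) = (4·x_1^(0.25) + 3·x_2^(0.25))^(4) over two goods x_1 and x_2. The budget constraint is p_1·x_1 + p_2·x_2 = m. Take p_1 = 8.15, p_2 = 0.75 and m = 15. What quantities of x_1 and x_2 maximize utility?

x_1* = 0.7335, x_2* = 12.0297

MU_x_1 ∝ 4·x_1^(-0.75), MU_x_2 ∝ 3·x_2^(-0.75), so MRS = (4/3)·(x_2/x_1)^(0.75) = p_1/p_2.
Hence x_2/x_1 = ((3/4)·p_1/p_2)^(1/(0.75)), i.e. raised to the 4/3 power.
Substitute x_2 = (x_2/x_1)·x_1 into the budget: x_1* = m/(p_1 + p_2·(x_2/x_1)).
Numerically x_2/x_1 = 16.401245, so x_1* = 15/(8.15 + 0.75·16.401245) = 0.7335 and x_2* = 16.401245·0.7335 = 12.0297.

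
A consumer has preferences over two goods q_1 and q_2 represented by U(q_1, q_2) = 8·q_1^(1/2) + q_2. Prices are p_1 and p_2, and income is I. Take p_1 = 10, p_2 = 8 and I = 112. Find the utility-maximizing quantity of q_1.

q_1* = 10.24

Thus q_1* = (4·p_2/p_1)² — independent of I — with the rest of income spent on q_2.
Plugging in: q_1* = (4·8/10)² = 10.24.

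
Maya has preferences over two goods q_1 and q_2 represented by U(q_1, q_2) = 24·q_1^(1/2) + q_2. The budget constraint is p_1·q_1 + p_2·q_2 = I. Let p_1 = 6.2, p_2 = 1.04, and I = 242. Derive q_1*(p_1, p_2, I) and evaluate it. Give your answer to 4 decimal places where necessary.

q_1* = 4.0518

MU_q_1 = 12/√q_1, MU_q_2 = 1. Tangency: 12/√q_1 = p_1/p_2.
Thus q_1* = (12·p_2/p_1)² — independent of I — with the rest of income spent on q_2.
Plugging in: q_1* = (12·1.04/6.2)² = 4.0518.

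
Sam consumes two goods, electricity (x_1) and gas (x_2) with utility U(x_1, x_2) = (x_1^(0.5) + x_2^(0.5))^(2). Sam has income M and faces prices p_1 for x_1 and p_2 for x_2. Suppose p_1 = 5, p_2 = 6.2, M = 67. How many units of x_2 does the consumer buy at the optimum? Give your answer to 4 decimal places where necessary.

MU_x_1 ∝ x_1^(-0.5), MU_x_2 ∝ x_2^(-0.5), so MRS = (x_2/x_1)^(0.5) = p_1/p_2.
Solve for the ratio: x_2/x_1 = [p_1/p_2]^(2).
Substitute x_2 = (x_2/x_1)·x_1 into the budget: x_1* = M/(p_1 + p_2·(x_2/x_1)).
Numerically x_2/x_1 = 0.650364, so x_1* = 67/(5 + 6.2·0.650364) = 7.4179 and x_2* = 0.650364·7.4179 = 4.8243.

x_2* = 4.8243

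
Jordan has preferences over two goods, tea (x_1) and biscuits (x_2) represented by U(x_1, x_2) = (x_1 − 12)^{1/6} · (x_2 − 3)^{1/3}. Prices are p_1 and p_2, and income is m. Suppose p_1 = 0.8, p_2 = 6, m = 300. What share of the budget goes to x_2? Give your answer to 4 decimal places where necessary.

share on x_2 = 0.6653

Let x_1' = x_1−12, x_2' = x_2−3. MRS = (1/2)·x_2'/x_1' = p_1/p_2.
Substituting into the budget: x_1* = 12 + 1/3·(m − 12·p_1 − 3·p_2)/p_1, and x_2* = 3 + 2/3·(…)/p_2.
Discretionary income = 300 − 12·0.8 − 3·6 = 272.4; x_1* = 12 + 1/3·272.4/0.8 = 125.5; x_2* = 3 + 2/3·272.4/6 = 33.2667.
Expenditure on x_2: 6·33.2667 = 199.6; share = 0.6653.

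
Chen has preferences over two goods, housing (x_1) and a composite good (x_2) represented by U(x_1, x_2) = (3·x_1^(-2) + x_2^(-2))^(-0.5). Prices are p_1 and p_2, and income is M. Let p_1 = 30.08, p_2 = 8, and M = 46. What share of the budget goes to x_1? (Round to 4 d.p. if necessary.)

share on x_1 = 0.7772

MRS = MU_x_1/MU_x_2 = 3·(x_2/x_1)^(3). Set equal to p_1/p_2.
Solve for the ratio: x_2/x_1 = [(1/3)·p_1/p_2]^(1/3).
With the ratio pinned down, the budget gives x_1* = M/(p_1 + p_2·(x_2/x_1)) and x_2* = (x_2/x_1)·x_1*.
Numerically x_2/x_1 = 1.078174, so x_1* = 46/(30.08 + 8·1.078174) = 1.1885 and x_2* = 1.078174·1.1885 = 1.2814.
Expenditure on x_1: 30.08·1.1885 = 35.749; share = 0.7772.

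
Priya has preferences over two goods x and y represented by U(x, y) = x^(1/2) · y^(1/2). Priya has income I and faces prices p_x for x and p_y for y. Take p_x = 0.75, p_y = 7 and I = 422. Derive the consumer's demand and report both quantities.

Demand: x*(p_x,p_y,I) = 0.5·I/p_x and y* = 0.5·I/p_y.
At p_x=0.75, p_y=7, I=422: x* = 0.5·422/0.75 = 281.3333, y* = 30.1429.

x* = 281.3333, y* = 30.1429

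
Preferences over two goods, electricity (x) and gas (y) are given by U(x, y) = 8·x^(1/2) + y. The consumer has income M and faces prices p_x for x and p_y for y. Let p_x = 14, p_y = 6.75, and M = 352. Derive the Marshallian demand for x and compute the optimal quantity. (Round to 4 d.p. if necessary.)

x* = 3.7194

Set MRS = p_x/p_y: 4·x^(−1/2) = p_x/p_y.
Thus x* = (4·p_y/p_x)² — independent of M — with the rest of income spent on y.
Plugging in: x* = (4·6.75/14)² = 3.7194.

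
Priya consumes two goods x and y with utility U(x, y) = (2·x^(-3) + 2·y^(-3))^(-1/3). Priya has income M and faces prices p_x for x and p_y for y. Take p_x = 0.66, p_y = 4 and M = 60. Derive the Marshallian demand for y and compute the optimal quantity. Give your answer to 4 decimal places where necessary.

y* = 11.9153

With the ratio pinned down, the budget gives x* = M/(p_x + p_y·(y/x)) and y* = (y/x)·x*.
Numerically y/x = 0.63734, so x* = 60/(0.66 + 4·0.63734) = 18.6953 and y* = 0.63734·18.6953 = 11.9153.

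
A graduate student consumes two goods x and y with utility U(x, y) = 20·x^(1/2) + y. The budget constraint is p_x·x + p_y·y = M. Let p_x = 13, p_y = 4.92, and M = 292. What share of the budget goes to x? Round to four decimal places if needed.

share on x = 0.6377

Set MRS = p_x/p_y: 10·x^(−1/2) = p_x/p_y.
Solve: √x = 10·p_y/p_x, so x*(p_x,p_y) = (10·p_y/p_x)², and y* = (M − p_x·x*)/p_y.
Plugging in: x* = (10·4.92/13)² = 14.3233, y* = 21.5034.
Expenditure on x: 13·14.3233 = 186.2031; share = 0.6377.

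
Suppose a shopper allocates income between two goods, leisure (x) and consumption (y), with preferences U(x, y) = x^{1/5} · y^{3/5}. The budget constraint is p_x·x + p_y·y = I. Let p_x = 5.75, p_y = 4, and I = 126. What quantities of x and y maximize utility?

x* = 5.4783, y* = 23.625

Demand: x*(p_x,p_y,I) = 0.25·I/p_x and y* = 0.75·I/p_y.
At p_x=5.75, p_y=4, I=126: x* = 0.25·126/5.75 = 5.4783, y* = 23.625.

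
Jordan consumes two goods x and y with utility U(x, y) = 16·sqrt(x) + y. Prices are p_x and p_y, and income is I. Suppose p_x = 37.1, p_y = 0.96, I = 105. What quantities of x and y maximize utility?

x* = 0.0429, y* = 107.7189

MU_x = 8/√x, MU_y = 1. Tangency: 8/√x = p_x/p_y.
Solve: √x = 8·p_y/p_x, so x*(p_x,p_y) = (8·p_y/p_x)², and y* = (I − p_x·x*)/p_y.
Plugging in: x* = (8·0.96/37.1)² = 0.0429, y* = 107.7189.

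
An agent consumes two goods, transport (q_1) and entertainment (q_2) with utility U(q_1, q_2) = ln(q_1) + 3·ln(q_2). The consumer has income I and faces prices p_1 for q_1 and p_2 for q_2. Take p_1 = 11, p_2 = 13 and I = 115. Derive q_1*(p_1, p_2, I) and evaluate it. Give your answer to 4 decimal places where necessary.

q_1* = 2.6136

MU_q_1/MU_q_2 = (q_2)/(3·q_1); tangency sets this equal to p_1/p_2.
So p_2·q_2 = 3·p_1·q_1; combined with the budget, a share 0.25 of income goes to q_1.
Demand: q_1*(p_1,p_2,I) = 0.25·I/p_1 and q_2* = 0.75·I/p_2.
At p_1=11, p_2=13, I=115: q_1* = 0.25·115/11 = 2.6136.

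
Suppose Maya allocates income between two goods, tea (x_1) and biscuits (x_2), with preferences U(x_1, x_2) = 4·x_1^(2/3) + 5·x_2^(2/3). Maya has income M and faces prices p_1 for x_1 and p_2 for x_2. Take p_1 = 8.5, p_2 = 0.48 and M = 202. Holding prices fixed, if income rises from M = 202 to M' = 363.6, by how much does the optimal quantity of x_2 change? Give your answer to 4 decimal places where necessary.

MRS = MU_x_1/MU_x_2 = (4/5)·(x_2/x_1)^(1/3). Set equal to p_1/p_2.
Solve for the ratio: x_2/x_1 = [(5/4)·p_1/p_2]^(3).
Substitute x_2 = (x_2/x_1)·x_1 into the budget: x_1* = M/(p_1 + p_2·(x_2/x_1)).
Numerically x_2/x_1 = 10845.83777, so x_1* = 202/(8.5 + 0.48·10845.83777) = 0.0387 and x_2* = 10845.83777·0.0387 = 420.1473.
At M' = 363.6: x_2* = 756.2652. Change: 756.2652 − 420.1473 = 336.1179.

Δx_2* = 336.1179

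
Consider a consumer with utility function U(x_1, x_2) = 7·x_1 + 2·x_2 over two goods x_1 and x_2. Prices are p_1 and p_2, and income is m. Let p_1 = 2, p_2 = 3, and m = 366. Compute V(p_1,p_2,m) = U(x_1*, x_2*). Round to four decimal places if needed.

V = 1281

x_1 gives more utility per dollar, so spend all income on x_1: x_1* = m/p_1, x_2* = 0.
Numerically: x_1* = 183, x_2* = 0.
Utility at the optimum: U(183, 0) = 1281.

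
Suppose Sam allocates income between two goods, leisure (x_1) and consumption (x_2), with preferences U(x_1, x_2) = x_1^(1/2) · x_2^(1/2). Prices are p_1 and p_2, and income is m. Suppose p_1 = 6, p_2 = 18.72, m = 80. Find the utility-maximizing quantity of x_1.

The MRS is x_2/x_1. Set MRS = p_1/p_2.
Rearranging, p_2·x_2 = p_1·x_1. Substituting into the budget gives p_1·x_1·(1 + 1) = m.
Demand: x_1*(p_1,p_2,m) = 0.5·m/p_1 and x_2* = 0.5·m/p_2.
At p_1=6, p_2=18.72, m=80: x_1* = 0.5·80/6 = 6.6667.

x_1* = 6.6667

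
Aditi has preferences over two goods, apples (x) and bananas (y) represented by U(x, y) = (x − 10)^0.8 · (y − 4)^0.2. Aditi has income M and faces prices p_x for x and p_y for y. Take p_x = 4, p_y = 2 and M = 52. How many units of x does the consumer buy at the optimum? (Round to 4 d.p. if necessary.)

x* = 10.8

After buying the subsistence bundle (10, 4), a share 0.8 of the remaining income goes to x: x* = 10 + 0.8·(M − 10p_x − 4p_y)/p_x.
Discretionary income = 52 − 10·4 − 4·2 = 4; x* = 10 + 0.8·4/4 = 10.8.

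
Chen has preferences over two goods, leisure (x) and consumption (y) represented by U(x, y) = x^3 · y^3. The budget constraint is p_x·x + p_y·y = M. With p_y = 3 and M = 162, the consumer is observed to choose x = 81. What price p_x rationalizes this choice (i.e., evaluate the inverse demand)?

The MRS is y/x. Set MRS = p_x/p_y.
Rearranging, p_y·y = p_x·x. Substituting into the budget gives p_x·x·(1 + 1) = M.
Demand: x*(p_x,p_y,M) = 0.5·M/p_x and y* = 0.5·M/p_y.
Set x* = 81 in the demand function and solve for p_x: p_x = 1.

p_x = 1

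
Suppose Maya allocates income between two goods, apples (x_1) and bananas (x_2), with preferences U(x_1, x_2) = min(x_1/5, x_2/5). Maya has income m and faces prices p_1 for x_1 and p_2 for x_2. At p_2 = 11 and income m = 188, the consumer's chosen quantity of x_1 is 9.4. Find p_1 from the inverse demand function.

With perfect complements, no substitution: consume in ratio x_1:x_2 = 5:5.
Budget: p_1·x_1 + p_2·x_1 = m, so (5·p_1 + 5·p_2)·x_1 = 5·m.
Demand: x_1*(p_1,p_2,m) = 5·m/(5·p_1 + 5·p_2), x_2* = 5·m/(5·p_1 + 5·p_2).
Set x_1* = 9.4 in the demand function and solve for p_1: p_1 = 9.

p_1 = 9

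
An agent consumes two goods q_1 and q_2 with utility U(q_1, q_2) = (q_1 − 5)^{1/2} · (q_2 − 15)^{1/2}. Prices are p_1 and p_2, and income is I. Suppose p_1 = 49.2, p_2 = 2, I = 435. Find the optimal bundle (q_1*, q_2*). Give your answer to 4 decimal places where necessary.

MRS = (q_2−15)/(q_1−5). Tangency with p_1/p_2 gives q_2−15 = (p_1/p_2)·(q_1−5).
After buying the subsistence bundle (5, 15), a share 0.5 of the remaining income goes to q_1: q_1* = 5 + 0.5·(I − 5p_1 − 15p_2)/p_1.
Discretionary income = 435 − 5·49.2 − 15·2 = 159; q_1* = 5 + 0.5·159/49.2 = 6.6159; q_2* = 15 + 0.5·159/2 = 54.75.

q_1* = 6.6159, q_2* = 54.75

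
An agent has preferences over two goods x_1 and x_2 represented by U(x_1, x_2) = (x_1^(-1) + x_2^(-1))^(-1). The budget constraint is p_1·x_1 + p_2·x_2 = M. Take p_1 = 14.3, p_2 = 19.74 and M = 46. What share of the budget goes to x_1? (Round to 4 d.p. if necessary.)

MRS = MU_x_1/MU_x_2 = (x_2/x_1)^(2). Set equal to p_1/p_2.
Solve for the ratio: x_2/x_1 = [p_1/p_2]^(0.5).
With the ratio pinned down, the budget gives x_1* = M/(p_1 + p_2·(x_2/x_1)) and x_2* = (x_2/x_1)·x_1*.
Numerically x_2/x_1 = 0.851127, so x_1* = 46/(14.3 + 19.74·0.851127) = 1.479 and x_2* = 0.851127·1.479 = 1.2589.
Expenditure on x_1: 14.3·1.479 = 21.1503; share = 0.4598.

share on x_1 = 0.4598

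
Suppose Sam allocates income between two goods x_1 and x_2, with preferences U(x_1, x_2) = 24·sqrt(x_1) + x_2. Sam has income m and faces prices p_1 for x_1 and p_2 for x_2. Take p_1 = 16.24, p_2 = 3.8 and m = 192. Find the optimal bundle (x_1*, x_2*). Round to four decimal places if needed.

Solve: √x_1 = 12·p_2/p_1, so x_1*(p_1,p_2) = (12·p_2/p_1)², and x_2* = (m − p_1·x_1*)/p_2.
Plugging in: x_1* = (12·3.8/16.24)² = 7.8842, x_2* = 16.8317.

x_1* = 7.8842, x_2* = 16.8317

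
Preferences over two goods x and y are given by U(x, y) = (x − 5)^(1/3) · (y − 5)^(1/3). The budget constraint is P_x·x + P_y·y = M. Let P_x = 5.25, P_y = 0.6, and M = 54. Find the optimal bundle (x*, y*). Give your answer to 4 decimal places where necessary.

x* = 7.3571, y* = 25.625

Substituting into the budget: x* = 5 + 0.5·(M − 5·P_x − 5·P_y)/P_x, and y* = 5 + 0.5·(…)/P_y.
Discretionary income = 54 − 5·5.25 − 5·0.6 = 24.75; x* = 5 + 0.5·24.75/5.25 = 7.3571; y* = 5 + 0.5·24.75/0.6 = 25.625.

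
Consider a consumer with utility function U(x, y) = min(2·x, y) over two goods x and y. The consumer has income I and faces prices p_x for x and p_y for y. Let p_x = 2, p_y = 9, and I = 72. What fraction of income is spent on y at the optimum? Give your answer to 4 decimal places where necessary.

Here 2 + 2·9 = 20, giving x* = 3.6 and y* = 7.2.
Expenditure on y: 9·7.2 = 64.8; share = 0.9.

share on y = 0.9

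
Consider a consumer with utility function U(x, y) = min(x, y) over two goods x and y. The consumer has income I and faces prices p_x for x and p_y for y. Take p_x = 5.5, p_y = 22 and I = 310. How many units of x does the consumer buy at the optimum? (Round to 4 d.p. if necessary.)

Here 5.5 + 22 = 27.5, giving x* = 11.2727.

x* = 11.2727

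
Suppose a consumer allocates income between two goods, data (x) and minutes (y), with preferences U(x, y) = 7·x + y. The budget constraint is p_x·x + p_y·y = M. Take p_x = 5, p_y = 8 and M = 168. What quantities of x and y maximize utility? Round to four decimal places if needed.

x* = 33.6, y* = 0

Linear utility — the consumer picks whichever good has higher MU/price: 7/5 = 1.4 vs 1/8 = 0.125.
x gives more utility per dollar, so spend all income on x: x* = M/p_x, y* = 0.
Numerically: x* = 33.6, y* = 0.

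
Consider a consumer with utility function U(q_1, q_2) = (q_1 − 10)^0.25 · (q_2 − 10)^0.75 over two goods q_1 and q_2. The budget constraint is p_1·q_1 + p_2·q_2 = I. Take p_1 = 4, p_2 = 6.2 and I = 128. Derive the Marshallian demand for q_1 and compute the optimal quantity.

Discretionary income = 128 − 10·4 − 10·6.2 = 26; q_1* = 10 + 0.25·26/4 = 11.625.

q_1* = 11.625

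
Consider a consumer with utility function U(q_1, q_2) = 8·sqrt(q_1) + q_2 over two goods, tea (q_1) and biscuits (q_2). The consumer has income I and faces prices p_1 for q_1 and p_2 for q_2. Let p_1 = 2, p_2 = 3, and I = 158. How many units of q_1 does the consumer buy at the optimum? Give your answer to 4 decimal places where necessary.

q_1* = 36

Set MRS = p_1/p_2: 4·q_1^(−1/2) = p_1/p_2.
Solve: √q_1 = 4·p_2/p_1, so q_1*(p_1,p_2) = (4·p_2/p_1)², and q_2* = (I − p_1·q_1*)/p_2.
Plugging in: q_1* = (4·3/2)² = 36.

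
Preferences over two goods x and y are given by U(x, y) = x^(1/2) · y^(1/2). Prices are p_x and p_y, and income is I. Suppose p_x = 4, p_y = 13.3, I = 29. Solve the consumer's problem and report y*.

MU_x/MU_y = (0.5·y)/(0.5·x); tangency sets this equal to p_x/p_y.
So 0.5·p_y·y = 0.5·p_x·x; combined with the budget, a share 0.5 of income goes to x.
Demand: x*(p_x,p_y,I) = 0.5·I/p_x and y* = 0.5·I/p_y.
At p_x=4, p_y=13.3, I=29: y* = 0.5·29/13.3 = 1.0902.

y* = 1.0902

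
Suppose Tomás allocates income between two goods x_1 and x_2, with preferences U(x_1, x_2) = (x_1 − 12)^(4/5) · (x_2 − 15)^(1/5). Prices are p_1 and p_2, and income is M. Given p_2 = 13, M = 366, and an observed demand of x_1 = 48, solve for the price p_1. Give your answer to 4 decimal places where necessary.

This is Cobb-Douglas in (x_1−12, x_2−15): tangency gives 0.8·p_2·(x_2−15) = 0.2·p_1·(x_1−12).
After buying the subsistence bundle (12, 15), a share 0.8 of the remaining income goes to x_1: x_1* = 12 + 0.8·(M − 12p_1 − 15p_2)/p_1.
Set x_1* = 48 in the demand function and solve for p_1: p_1 = 3.

p_1 = 3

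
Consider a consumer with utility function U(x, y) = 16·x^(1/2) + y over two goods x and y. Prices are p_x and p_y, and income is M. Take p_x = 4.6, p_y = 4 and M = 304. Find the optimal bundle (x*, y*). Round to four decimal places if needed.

x* = 48.3932, y* = 20.3478

Thus x* = (8·p_y/p_x)² — independent of M — with the rest of income spent on y.
Plugging in: x* = (8·4/4.6)² = 48.3932, y* = 20.3478.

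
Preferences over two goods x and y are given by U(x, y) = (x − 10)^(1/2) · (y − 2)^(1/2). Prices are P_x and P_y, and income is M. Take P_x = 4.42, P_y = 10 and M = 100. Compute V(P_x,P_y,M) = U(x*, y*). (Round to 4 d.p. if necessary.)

MRS = (y−2)/(x−10). Tangency with P_x/P_y gives y−2 = (P_x/P_y)·(x−10).
Substituting into the budget: x* = 10 + 0.5·(M − 10·P_x − 2·P_y)/P_x, and y* = 2 + 0.5·(…)/P_y.
Discretionary income = 100 − 10·4.42 − 2·10 = 35.8; x* = 10 + 0.5·35.8/4.42 = 14.0498; y* = 2 + 0.5·35.8/10 = 3.79.
Utility at the optimum: U(14.0498, 3.79) = 2.6924.

V = 2.6924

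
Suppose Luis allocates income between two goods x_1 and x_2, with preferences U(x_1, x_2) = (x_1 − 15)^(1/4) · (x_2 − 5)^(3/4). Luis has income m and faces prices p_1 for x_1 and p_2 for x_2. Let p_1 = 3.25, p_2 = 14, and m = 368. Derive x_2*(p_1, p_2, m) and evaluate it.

x_2* = 18.3527

This is Cobb-Douglas in (x_1−15, x_2−5): tangency gives 0.25·p_2·(x_2−5) = 0.75·p_1·(x_1−15).
Substituting into the budget: x_1* = 15 + 0.25·(m − 15·p_1 − 5·p_2)/p_1, and x_2* = 5 + 0.75·(…)/p_2.
Discretionary income = 368 − 15·3.25 − 5·14 = 249.25; x_2* = 5 + 0.75·249.25/14 = 18.3527.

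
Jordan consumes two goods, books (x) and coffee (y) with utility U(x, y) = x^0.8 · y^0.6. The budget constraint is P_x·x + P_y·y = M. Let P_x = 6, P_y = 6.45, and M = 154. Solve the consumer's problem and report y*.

y* = 10.2326

Demand: x*(P_x,P_y,M) = 4/7·M/P_x and y* = 3/7·M/P_y.
At P_x=6, P_y=6.45, M=154: y* = 3/7·154/6.45 = 10.2326.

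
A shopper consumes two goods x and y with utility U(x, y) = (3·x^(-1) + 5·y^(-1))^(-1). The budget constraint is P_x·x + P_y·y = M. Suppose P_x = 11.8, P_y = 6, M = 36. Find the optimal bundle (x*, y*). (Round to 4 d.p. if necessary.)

x* = 1.5885, y* = 2.8759

With the ratio pinned down, the budget gives x* = M/(P_x + P_y·(y/x)) and y* = (y/x)·x*.
Numerically y/x = 1.810463, so x* = 36/(11.8 + 6·1.810463) = 1.5885 and y* = 1.810463·1.5885 = 2.8759.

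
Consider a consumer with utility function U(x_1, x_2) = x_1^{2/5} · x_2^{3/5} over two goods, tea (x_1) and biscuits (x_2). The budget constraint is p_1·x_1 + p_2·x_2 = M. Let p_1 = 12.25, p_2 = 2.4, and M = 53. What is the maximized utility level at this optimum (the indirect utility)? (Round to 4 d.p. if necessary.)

V = 5.8696

The MRS is (2/3)·x_2/x_1. Set MRS = p_1/p_2.
Rearranging, p_2·x_2 = (3/2)·p_1·x_1. Substituting into the budget gives p_1·x_1·(1 + (3/2)) = M.
Demand: x_1*(p_1,p_2,M) = 0.4·M/p_1 and x_2* = 0.6·M/p_2.
At p_1=12.25, p_2=2.4, M=53: x_1* = 0.4·53/12.25 = 1.7306, x_2* = 13.25.
Utility at the optimum: U(1.7306, 13.25) = 5.8696.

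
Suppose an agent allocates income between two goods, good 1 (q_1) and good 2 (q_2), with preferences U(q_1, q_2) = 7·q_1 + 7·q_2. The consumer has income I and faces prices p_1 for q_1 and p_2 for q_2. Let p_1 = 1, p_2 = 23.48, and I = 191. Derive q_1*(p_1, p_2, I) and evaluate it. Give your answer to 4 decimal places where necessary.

q_1* = 191

Perfect substitutes: compare marginal utility per dollar. 7/p_1 vs 7/p_2 → 7 vs 0.2981.
q_1 gives more utility per dollar, so spend all income on q_1: q_1* = I/p_1, q_2* = 0.
Numerically: q_1* = 191, q_2* = 0.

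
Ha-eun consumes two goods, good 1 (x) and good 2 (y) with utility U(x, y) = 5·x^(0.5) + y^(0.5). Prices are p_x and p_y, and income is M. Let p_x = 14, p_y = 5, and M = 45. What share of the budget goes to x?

share on x = 0.8993

With the ratio pinned down, the budget gives x* = M/(p_x + p_y·(y/x)) and y* = (y/x)·x*.
Numerically y/x = 0.3136, so x* = 45/(14 + 5·0.3136) = 2.8905 and y* = 0.3136·2.8905 = 0.9065.
Expenditure on x: 14·2.8905 = 40.4676; share = 0.8993.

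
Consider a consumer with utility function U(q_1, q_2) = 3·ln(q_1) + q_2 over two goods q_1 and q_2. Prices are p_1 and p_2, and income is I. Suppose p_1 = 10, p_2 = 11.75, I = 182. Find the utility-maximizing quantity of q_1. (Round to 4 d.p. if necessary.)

Set MRS = p_1/p_2: (3/q_1)/1 = p_1/p_2.
So q_1*(p_1,p_2) = 3·p_2/p_1, independent of income; and q_2* = (I − 3·p_2)/p_2.
At the given prices: q_1* = 3·11.75/10 = 3.525.

q_1* = 3.525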